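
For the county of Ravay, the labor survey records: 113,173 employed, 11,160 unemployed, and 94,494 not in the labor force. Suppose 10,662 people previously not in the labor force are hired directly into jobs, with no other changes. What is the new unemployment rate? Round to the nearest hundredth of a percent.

Initially, labor force = 113,173 + 11,160 = 124,333, so u = 11,160/124,333 = 8.98%.
After the change, employed and labor force both rise by 10,662; unemployed unchanged → E = 123,835, U = 11,160, labor force = 134,995.
New unemployment rate = 11,160 / 134,995 = 8.27%.

New unemployment rate ≈ 8.27%.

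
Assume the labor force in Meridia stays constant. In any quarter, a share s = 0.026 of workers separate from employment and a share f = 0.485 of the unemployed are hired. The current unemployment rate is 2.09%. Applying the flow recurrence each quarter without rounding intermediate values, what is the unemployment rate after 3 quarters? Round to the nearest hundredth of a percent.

Unemployment rate after three quarters ≈ 4.74%.

With a fixed labor force, u_{t+1} = u_t + s·(1−u_t) − f·u_t = u_t·(1−s−f) + s.
Here 1−s−f = 0.489 and s = 0.026.
u_1 = 0.020900 × 0.489 + 0.026 = 0.036220.
u_2 = 0.036220 × 0.489 + 0.026 = 0.043712.
u_3 = 0.043712 × 0.489 + 0.026 = 0.047375.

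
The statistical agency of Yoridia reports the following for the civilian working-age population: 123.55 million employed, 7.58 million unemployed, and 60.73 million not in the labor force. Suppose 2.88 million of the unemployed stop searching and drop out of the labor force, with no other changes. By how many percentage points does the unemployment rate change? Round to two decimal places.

The unemployment rate changes by −2.12 percentage points.

Initially, labor force = 123.55 + 7.58 = 131.13 million, so u = 7.58/131.13 = 5.78%.
After the change, unemployed and labor force both fall by 2.88 → E = 123.55, U = 4.70, labor force = 128.25 million.
New unemployment rate = 4.70 / 128.25 = 3.66%.
Change = 3.66% − 5.78% = −2.12 percentage points.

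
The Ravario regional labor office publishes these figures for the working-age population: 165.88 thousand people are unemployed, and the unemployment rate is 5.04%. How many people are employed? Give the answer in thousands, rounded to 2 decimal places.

Labor force = U / u = 165.88 / 0.0504 ≈ 3,291.27 thousand.
Employed = labor force − unemployed = 3,291.27 − 165.88 = 3,125.39 thousand.

About 3,125.39 thousand are employed.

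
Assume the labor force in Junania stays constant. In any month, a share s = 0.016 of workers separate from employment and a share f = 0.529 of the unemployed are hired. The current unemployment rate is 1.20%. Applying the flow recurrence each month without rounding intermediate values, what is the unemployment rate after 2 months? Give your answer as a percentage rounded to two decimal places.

With a fixed labor force, u_{t+1} = u_t + s·(1−u_t) − f·u_t = u_t·(1−s−f) + s.
Here 1−s−f = 0.455 and s = 0.016.
u_1 = 0.012000 × 0.455 + 0.016 = 0.021460.
u_2 = 0.021460 × 0.455 + 0.016 = 0.025764.

Unemployment rate after two months ≈ 2.58%.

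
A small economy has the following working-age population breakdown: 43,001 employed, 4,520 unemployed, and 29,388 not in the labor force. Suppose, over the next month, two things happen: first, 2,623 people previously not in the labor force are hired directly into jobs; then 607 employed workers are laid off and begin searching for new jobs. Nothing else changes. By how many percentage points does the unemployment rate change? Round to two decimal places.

The unemployment rate changes by +0.71 percentage points.

Initially, labor force = 43,001 + 4,520 = 47,521, so u = 4,520/47,521 = 9.51%.
After the first change, employed and labor force both rise by 2,623; unemployed unchanged → E = 45,624, U = 4,520, labor force = 50,144.
After the second change, employed falls and unemployed rises by 607; labor force unchanged → E = 45,017, U = 5,127, labor force = 50,144.
New unemployment rate = 5,127 / 50,144 = 10.22%.
Change = 10.22% − 9.51% = +0.71 percentage points.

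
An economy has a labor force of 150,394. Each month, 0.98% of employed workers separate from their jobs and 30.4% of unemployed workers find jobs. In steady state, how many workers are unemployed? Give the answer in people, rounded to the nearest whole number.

Steady-state unemployment rate u* = s/(s+f) = 0.98/(0.98+30.4) = 0.031230.
Unemployed = u* × labor force = 0.031230 × 150,394 ≈ 4,697.

About 4,697 are unemployed in steady state.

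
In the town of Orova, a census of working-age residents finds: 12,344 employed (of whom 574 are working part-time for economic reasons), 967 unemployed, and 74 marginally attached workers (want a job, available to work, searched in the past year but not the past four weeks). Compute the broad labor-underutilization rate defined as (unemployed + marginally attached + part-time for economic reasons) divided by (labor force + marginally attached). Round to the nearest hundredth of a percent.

Broad underutilization rate ≈ 12.07%.

Labor force = 12,344 + 967 = 13,311.
Numerator = 967 + 74 + 574 = 1,615.
Denominator = 13,311 + 74 = 13,385.
Broad rate = 1,615 / 13,385 = 12.07%.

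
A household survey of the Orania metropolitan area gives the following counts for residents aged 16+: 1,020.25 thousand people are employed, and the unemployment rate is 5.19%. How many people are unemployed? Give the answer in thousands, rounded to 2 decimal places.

Let U be the number unemployed. The labor force is E + U, and U/(E+U) = 0.0519.
So U = 0.0519 × 1,020.25 / (1 − 0.0519) = 52.9510 / 0.9481 ≈ 55.85 thousand.

About 55.85 thousand are unemployed.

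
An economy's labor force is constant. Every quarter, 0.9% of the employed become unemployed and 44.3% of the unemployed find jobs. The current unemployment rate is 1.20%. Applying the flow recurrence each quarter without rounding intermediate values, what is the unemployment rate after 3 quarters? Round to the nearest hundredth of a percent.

With a fixed labor force, u_{t+1} = u_t + s·(1−u_t) − f·u_t = u_t·(1−s−f) + s.
Here 1−s−f = 0.548 and s = 0.009.
u_1 = 0.012000 × 0.548 + 0.009 = 0.015576.
u_2 = 0.015576 × 0.548 + 0.009 = 0.017536.
u_3 = 0.017536 × 0.548 + 0.009 = 0.018610.

Unemployment rate after three quarters ≈ 1.86%.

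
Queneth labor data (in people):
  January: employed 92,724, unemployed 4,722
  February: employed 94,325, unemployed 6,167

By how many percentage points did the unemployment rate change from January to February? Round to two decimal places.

January: labor force = 92,724 + 4,722 = 97,446; u = 4,722/97,446 = 4.85%.
February: labor force = 94,325 + 6,167 = 100,492; u = 6,167/100,492 = 6.14%.
Change = 6.14% − 4.85% = +1.29 pp.

The unemployment rate changed by +1.29 percentage points.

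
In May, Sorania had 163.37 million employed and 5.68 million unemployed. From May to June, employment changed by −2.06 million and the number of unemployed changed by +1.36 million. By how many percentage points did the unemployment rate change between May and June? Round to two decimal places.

May: labor force = 163.37 + 5.68 = 169.05; u = 5.68/169.05 = 3.36%.
June: labor force = 161.31 + 7.04 = 168.35; u = 7.04/168.35 = 4.18%.
Change = 4.18% − 3.36% = +0.82 pp.

The unemployment rate changed by +0.82 percentage points.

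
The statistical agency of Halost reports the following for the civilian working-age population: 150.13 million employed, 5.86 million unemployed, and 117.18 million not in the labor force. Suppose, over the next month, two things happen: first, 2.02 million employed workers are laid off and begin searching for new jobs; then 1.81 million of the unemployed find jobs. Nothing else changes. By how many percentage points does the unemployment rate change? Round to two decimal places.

Initially, labor force = 150.13 + 5.86 = 155.99 million, so u = 5.86/155.99 = 3.76%.
After the first change, employed falls and unemployed rises by 2.02; labor force unchanged → E = 148.11, U = 7.88, labor force = 155.99 million.
After the second change, unemployed falls and employed rises by 1.81; labor force unchanged → E = 149.92, U = 6.07, labor force = 155.99 million.
New unemployment rate = 6.07 / 155.99 = 3.89%.
Change = 3.89% − 3.76% = +0.13 percentage points.

The unemployment rate changes by +0.13 percentage points.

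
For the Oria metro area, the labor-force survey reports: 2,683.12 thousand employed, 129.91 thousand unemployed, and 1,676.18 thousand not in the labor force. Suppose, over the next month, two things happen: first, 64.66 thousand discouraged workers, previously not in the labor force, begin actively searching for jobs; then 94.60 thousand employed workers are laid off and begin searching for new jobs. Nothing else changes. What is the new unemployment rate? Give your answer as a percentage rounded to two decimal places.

New unemployment rate ≈ 10.05%.

Initially, labor force = 2,683.12 + 129.91 = 2,813.03 thousand, so u = 129.91/2,813.03 = 4.62%.
After the first change, unemployed and labor force both rise by 64.66 → E = 2,683.12, U = 194.57, labor force = 2,877.69 thousand.
After the second change, employed falls and unemployed rises by 94.60; labor force unchanged → E = 2,588.52, U = 289.17, labor force = 2,877.69 thousand.
New unemployment rate = 289.17 / 2,877.69 = 10.05%.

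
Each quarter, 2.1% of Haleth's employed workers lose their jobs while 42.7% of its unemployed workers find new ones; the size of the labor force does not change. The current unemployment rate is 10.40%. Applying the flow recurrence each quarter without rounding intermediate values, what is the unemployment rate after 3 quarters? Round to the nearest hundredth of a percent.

Unemployment rate after three quarters ≈ 5.65%.

With a fixed labor force, u_{t+1} = u_t + s·(1−u_t) − f·u_t = u_t·(1−s−f) + s.
Here 1−s−f = 0.552 and s = 0.021.
u_1 = 0.104000 × 0.552 + 0.021 = 0.078408.
u_2 = 0.078408 × 0.552 + 0.021 = 0.064281.
u_3 = 0.064281 × 0.552 + 0.021 = 0.056483.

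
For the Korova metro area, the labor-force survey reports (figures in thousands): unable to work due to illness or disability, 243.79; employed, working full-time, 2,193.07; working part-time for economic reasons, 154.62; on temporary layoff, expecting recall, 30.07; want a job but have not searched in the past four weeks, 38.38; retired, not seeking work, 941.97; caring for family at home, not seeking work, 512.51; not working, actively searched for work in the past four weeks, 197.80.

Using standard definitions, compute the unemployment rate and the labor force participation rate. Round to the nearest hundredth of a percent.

Employed = 2,193.07 + 154.62 = 2,347.69 thousand (anyone who worked, including part-time for economic reasons, counts as employed).
Unemployed = 30.07 + 197.80 = 227.87 thousand (jobless and actively searching, or on temporary layoff).
Labor force = 2,347.69 + 227.87 = 2,575.56 thousand.
Not in labor force = 243.79 + 38.38 + 941.97 + 512.51 = 1,736.65 thousand (those not working and not actively searching are outside the labor force — including those who want a job but have given up searching).
Civilian working-age population = 2,575.56 + 1,736.65 = 4,312.21 thousand.
Unemployment rate = 227.87 / 2,575.56 = 8.85%.
Labor force participation rate = 2,575.56 / 4,312.21 = 59.73%.

Unemployment rate ≈ 8.85%; labor force participation rate ≈ 59.73%.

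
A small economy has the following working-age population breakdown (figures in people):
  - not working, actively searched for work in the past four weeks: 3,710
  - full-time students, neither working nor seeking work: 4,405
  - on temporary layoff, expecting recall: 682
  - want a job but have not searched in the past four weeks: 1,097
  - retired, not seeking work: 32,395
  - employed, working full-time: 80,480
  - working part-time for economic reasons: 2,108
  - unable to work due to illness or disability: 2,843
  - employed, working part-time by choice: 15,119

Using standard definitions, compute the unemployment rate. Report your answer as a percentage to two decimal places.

Employed = 80,480 + 2,108 + 15,119 = 97,707 (anyone who worked, including part-time for economic reasons, counts as employed).
Unemployed = 3,710 + 682 = 4,392 (jobless and actively searching, or on temporary layoff).
Labor force = 97,707 + 4,392 = 102,099.
Unemployment rate = 4,392 / 102,099 = 4.30%.

Unemployment rate ≈ 4.30%.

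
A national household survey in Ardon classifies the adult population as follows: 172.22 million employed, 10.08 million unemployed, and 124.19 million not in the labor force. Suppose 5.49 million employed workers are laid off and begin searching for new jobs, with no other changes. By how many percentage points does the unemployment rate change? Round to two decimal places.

The unemployment rate changes by +3.01 percentage points.

Initially, labor force = 172.22 + 10.08 = 182.30 million, so u = 10.08/182.30 = 5.53%.
After the change, employed falls and unemployed rises by 5.49; labor force unchanged → E = 166.73, U = 15.57, labor force = 182.30 million.
New unemployment rate = 15.57 / 182.30 = 8.54%.
Change = 8.54% − 5.53% = +3.01 percentage points.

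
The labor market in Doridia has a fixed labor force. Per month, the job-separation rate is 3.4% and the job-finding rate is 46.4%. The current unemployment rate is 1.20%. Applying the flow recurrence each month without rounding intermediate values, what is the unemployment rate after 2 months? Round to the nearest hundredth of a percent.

Unemployment rate after two months ≈ 5.41%.

With a fixed labor force, u_{t+1} = u_t + s·(1−u_t) − f·u_t = u_t·(1−s−f) + s.
Here 1−s−f = 0.502 and s = 0.034.
u_1 = 0.012000 × 0.502 + 0.034 = 0.040024.
u_2 = 0.040024 × 0.502 + 0.034 = 0.054092.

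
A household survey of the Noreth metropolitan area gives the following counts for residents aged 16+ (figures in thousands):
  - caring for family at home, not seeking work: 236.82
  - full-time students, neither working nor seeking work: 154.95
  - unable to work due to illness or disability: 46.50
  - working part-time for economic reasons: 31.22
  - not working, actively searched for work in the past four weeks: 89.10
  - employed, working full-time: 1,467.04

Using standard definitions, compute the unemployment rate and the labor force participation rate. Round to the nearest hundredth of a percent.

Employed = 31.22 + 1,467.04 = 1,498.26 thousand (anyone who worked, including part-time for economic reasons, counts as employed).
Unemployed = 89.10 thousand.
Labor force = 1,498.26 + 89.10 = 1,587.36 thousand.
Not in labor force = 236.82 + 154.95 + 46.50 = 438.27 thousand (those not working and not actively searching are outside the labor force).
Civilian working-age population = 1,587.36 + 438.27 = 2,025.63 thousand.
Unemployment rate = 89.10 / 1,587.36 = 5.61%.
Labor force participation rate = 1,587.36 / 2,025.63 = 78.36%.

Unemployment rate ≈ 5.61%; labor force participation rate ≈ 78.36%.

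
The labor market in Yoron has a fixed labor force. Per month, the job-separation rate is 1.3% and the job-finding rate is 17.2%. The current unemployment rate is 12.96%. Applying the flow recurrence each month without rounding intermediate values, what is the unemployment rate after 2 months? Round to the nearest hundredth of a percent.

Unemployment rate after two months ≈ 10.97%.

With a fixed labor force, u_{t+1} = u_t + s·(1−u_t) − f·u_t = u_t·(1−s−f) + s.
Here 1−s−f = 0.815 and s = 0.013.
u_1 = 0.129600 × 0.815 + 0.013 = 0.118624.
u_2 = 0.118624 × 0.815 + 0.013 = 0.109679.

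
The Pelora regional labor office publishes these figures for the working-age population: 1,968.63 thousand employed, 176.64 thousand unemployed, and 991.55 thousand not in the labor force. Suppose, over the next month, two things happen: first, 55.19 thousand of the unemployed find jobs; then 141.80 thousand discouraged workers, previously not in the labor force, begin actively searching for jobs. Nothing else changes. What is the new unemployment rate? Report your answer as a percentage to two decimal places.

New unemployment rate ≈ 11.51%.

Initially, labor force = 1,968.63 + 176.64 = 2,145.27 thousand, so u = 176.64/2,145.27 = 8.23%.
After the first change, unemployed falls and employed rises by 55.19; labor force unchanged → E = 2,023.82, U = 121.45, labor force = 2,145.27 thousand.
After the second change, unemployed and labor force both rise by 141.80 → E = 2,023.82, U = 263.25, labor force = 2,287.07 thousand.
New unemployment rate = 263.25 / 2,287.07 = 11.51%.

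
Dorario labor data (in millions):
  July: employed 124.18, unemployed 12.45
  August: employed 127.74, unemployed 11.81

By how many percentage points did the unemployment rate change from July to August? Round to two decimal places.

July: labor force = 124.18 + 12.45 = 136.63; u = 12.45/136.63 = 9.11%.
August: labor force = 127.74 + 11.81 = 139.55; u = 11.81/139.55 = 8.46%.
Change = 8.46% − 9.11% = −0.65 pp.

The unemployment rate changed by −0.65 percentage points.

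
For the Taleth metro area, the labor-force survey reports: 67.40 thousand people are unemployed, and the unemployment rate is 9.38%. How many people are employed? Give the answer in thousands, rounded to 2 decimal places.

Labor force = U / u = 67.40 / 0.0938 ≈ 718.55 thousand.
Employed = labor force − unemployed = 718.55 − 67.40 = 651.15 thousand.

About 651.15 thousand are employed.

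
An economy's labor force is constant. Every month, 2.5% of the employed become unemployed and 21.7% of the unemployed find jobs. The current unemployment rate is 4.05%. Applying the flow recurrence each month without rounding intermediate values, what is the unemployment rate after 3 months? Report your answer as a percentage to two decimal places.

With a fixed labor force, u_{t+1} = u_t + s·(1−u_t) − f·u_t = u_t·(1−s−f) + s.
Here 1−s−f = 0.758 and s = 0.025.
u_1 = 0.040500 × 0.758 + 0.025 = 0.055699.
u_2 = 0.055699 × 0.758 + 0.025 = 0.067220.
u_3 = 0.067220 × 0.758 + 0.025 = 0.075953.

Unemployment rate after three months ≈ 7.60%.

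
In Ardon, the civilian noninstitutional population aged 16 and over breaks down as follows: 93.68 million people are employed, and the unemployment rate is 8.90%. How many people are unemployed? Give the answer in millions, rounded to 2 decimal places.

About 9.15 million are unemployed.

Let U be the number unemployed. The labor force is E + U, and U/(E+U) = 0.0890.
So U = 0.0890 × 93.68 / (1 − 0.0890) = 8.3375 / 0.9110 ≈ 9.15 million.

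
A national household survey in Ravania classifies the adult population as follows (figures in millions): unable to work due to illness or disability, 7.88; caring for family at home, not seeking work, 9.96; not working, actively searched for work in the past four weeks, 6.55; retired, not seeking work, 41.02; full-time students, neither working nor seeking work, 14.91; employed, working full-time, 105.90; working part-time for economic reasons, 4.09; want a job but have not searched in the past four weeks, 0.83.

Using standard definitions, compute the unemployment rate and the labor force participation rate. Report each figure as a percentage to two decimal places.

Unemployment rate ≈ 5.62%; labor force participation rate ≈ 60.97%.

Employed = 105.90 + 4.09 = 109.99 million (anyone who worked, including part-time for economic reasons, counts as employed).
Unemployed = 6.55 million.
Labor force = 109.99 + 6.55 = 116.54 million.
Not in labor force = 7.88 + 9.96 + 41.02 + 14.91 + 0.83 = 74.60 million (those not working and not actively searching are outside the labor force — including those who want a job but have given up searching).
Civilian working-age population = 116.54 + 74.60 = 191.14 million.
Unemployment rate = 6.55 / 116.54 = 5.62%.
Labor force participation rate = 116.54 / 191.14 = 60.97%.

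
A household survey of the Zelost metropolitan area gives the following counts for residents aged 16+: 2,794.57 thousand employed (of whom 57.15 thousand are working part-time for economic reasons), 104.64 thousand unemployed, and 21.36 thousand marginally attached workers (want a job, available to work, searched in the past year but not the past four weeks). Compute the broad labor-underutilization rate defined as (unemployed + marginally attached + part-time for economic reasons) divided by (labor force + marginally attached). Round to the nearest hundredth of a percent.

Broad underutilization rate ≈ 6.27%.

Labor force = 2,794.57 + 104.64 = 2,899.21 thousand.
Numerator = 104.64 + 21.36 + 57.15 = 183.15 thousand.
Denominator = 2,899.21 + 21.36 = 2,920.57 thousand.
Broad rate = 183.15 / 2,920.57 = 6.27%.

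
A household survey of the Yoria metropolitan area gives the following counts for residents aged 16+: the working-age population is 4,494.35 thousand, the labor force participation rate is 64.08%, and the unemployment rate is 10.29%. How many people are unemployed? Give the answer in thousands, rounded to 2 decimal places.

About 296.35 thousand are unemployed.

Labor force = 0.6408 × 4,494.35 = 2,879.98 thousand.
Unemployed = 0.1029 × 2,879.98 ≈ 296.35 thousand.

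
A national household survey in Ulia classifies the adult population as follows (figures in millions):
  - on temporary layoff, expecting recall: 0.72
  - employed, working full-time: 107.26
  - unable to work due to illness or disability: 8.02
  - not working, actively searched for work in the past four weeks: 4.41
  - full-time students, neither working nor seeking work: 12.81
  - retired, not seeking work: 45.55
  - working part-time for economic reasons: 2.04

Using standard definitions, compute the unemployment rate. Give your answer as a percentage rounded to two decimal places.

Unemployment rate ≈ 4.48%.

Employed = 107.26 + 2.04 = 109.30 million (anyone who worked, including part-time for economic reasons, counts as employed).
Unemployed = 0.72 + 4.41 = 5.13 million (jobless and actively searching, or on temporary layoff).
Labor force = 109.30 + 5.13 = 114.43 million.
Unemployment rate = 5.13 / 114.43 = 4.48%.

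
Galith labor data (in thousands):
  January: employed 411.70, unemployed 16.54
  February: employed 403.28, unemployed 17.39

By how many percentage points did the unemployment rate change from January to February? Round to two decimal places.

The unemployment rate changed by +0.27 percentage points.

January: labor force = 411.70 + 16.54 = 428.24; u = 16.54/428.24 = 3.86%.
February: labor force = 403.28 + 17.39 = 420.67; u = 17.39/420.67 = 4.13%.
Change = 4.13% − 3.86% = +0.27 pp.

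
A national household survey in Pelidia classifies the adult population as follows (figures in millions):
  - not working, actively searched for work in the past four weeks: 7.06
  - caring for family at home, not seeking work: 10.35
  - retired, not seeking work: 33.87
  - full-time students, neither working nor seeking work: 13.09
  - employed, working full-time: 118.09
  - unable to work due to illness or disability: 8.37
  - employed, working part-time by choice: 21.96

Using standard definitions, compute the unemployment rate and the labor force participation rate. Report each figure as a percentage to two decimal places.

Employed = 118.09 + 21.96 = 140.05 million.
Unemployed = 7.06 million.
Labor force = 140.05 + 7.06 = 147.11 million.
Not in labor force = 10.35 + 33.87 + 13.09 + 8.37 = 65.68 million (those not working and not actively searching are outside the labor force).
Civilian working-age population = 147.11 + 65.68 = 212.79 million.
Unemployment rate = 7.06 / 147.11 = 4.80%.
Labor force participation rate = 147.11 / 212.79 = 69.13%.

Unemployment rate ≈ 4.80%; labor force participation rate ≈ 69.13%.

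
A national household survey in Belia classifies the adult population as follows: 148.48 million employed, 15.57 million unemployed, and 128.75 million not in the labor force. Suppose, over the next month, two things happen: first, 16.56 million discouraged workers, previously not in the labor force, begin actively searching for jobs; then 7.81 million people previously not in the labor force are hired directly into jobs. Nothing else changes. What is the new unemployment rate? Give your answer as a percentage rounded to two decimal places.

Initially, labor force = 148.48 + 15.57 = 164.05 million, so u = 15.57/164.05 = 9.49%.
After the first change, unemployed and labor force both rise by 16.56 → E = 148.48, U = 32.13, labor force = 180.61 million.
After the second change, employed and labor force both rise by 7.81; unemployed unchanged → E = 156.29, U = 32.13, labor force = 188.42 million.
New unemployment rate = 32.13 / 188.42 = 17.05%.

New unemployment rate ≈ 17.05%.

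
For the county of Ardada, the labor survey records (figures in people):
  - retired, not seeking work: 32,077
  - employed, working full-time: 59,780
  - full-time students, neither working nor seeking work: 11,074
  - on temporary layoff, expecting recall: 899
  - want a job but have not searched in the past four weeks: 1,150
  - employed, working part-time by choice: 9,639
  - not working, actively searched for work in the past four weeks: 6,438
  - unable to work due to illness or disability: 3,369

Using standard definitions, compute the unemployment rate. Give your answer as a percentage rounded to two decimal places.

Employed = 59,780 + 9,639 = 69,419.
Unemployed = 899 + 6,438 = 7,337 (jobless and actively searching, or on temporary layoff).
Labor force = 69,419 + 7,337 = 76,756.
Unemployment rate = 7,337 / 76,756 = 9.56%.

Unemployment rate ≈ 9.56%.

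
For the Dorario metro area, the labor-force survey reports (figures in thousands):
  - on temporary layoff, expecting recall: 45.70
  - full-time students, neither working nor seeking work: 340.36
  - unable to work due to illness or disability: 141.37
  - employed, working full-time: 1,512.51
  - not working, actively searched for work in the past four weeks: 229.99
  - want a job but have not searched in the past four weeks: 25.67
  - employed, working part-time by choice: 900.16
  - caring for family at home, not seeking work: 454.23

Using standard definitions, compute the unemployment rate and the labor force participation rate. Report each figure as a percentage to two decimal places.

Unemployment rate ≈ 10.25%; labor force participation rate ≈ 73.65%.

Employed = 1,512.51 + 900.16 = 2,412.67 thousand.
Unemployed = 45.70 + 229.99 = 275.69 thousand (jobless and actively searching, or on temporary layoff).
Labor force = 2,412.67 + 275.69 = 2,688.36 thousand.
Not in labor force = 340.36 + 141.37 + 25.67 + 454.23 = 961.63 thousand (those not working and not actively searching are outside the labor force — including those who want a job but have given up searching).
Civilian working-age population = 2,688.36 + 961.63 = 3,649.99 thousand.
Unemployment rate = 275.69 / 2,688.36 = 10.25%.
Labor force participation rate = 2,688.36 / 3,649.99 = 73.65%.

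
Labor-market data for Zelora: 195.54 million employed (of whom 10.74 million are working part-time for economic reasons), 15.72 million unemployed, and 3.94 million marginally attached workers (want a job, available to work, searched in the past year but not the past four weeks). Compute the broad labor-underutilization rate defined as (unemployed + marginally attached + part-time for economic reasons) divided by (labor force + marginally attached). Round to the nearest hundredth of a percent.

Broad underutilization rate ≈ 14.13%.

Labor force = 195.54 + 15.72 = 211.26 million.
Numerator = 15.72 + 3.94 + 10.74 = 30.40 million.
Denominator = 211.26 + 3.94 = 215.20 million.
Broad rate = 30.40 / 215.20 = 14.13%.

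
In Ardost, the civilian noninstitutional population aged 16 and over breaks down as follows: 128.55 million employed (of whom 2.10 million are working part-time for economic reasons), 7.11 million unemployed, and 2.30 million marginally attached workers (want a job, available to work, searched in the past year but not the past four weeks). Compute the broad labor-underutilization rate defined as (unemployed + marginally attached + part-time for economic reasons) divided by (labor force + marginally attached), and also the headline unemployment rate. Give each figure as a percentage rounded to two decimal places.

Broad underutilization rate ≈ 8.34%; headline unemployment rate ≈ 5.24%.

Labor force = 128.55 + 7.11 = 135.66 million.
Numerator = 7.11 + 2.30 + 2.10 = 11.51 million.
Denominator = 135.66 + 2.30 = 137.96 million.
Broad rate = 11.51 / 137.96 = 8.34%.
Headline unemployment rate = 7.11 / 135.66 = 5.24%.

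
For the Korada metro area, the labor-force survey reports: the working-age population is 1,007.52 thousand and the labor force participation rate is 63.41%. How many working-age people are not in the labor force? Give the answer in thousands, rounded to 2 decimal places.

Share not in the labor force = 1 − 0.6341 = 0.3659.
Not in labor force = 0.3659 × 1,007.52 ≈ 368.65 thousand.

About 368.65 thousand are not in the labor force.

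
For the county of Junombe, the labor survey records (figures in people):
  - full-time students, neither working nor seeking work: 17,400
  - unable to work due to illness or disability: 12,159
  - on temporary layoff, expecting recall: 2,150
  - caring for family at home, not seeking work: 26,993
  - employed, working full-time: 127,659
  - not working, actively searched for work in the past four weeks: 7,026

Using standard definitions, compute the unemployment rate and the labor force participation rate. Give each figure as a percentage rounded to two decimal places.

Employed = 127,659.
Unemployed = 2,150 + 7,026 = 9,176 (jobless and actively searching, or on temporary layoff).
Labor force = 127,659 + 9,176 = 136,835.
Not in labor force = 17,400 + 12,159 + 26,993 = 56,552 (those not working and not actively searching are outside the labor force).
Civilian working-age population = 136,835 + 56,552 = 193,387.
Unemployment rate = 9,176 / 136,835 = 6.71%.
Labor force participation rate = 136,835 / 193,387 = 70.76%.

Unemployment rate ≈ 6.71%; labor force participation rate ≈ 70.76%.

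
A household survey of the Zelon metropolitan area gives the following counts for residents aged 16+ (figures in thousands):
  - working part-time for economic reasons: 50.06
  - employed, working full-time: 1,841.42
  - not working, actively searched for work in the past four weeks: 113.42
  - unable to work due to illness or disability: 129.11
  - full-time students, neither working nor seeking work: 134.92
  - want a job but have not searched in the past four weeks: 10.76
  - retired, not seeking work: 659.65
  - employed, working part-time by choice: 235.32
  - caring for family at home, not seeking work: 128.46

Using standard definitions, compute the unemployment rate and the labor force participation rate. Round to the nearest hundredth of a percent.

Unemployment rate ≈ 5.06%; labor force participation rate ≈ 67.82%.

Employed = 50.06 + 1,841.42 + 235.32 = 2,126.80 thousand (anyone who worked, including part-time for economic reasons, counts as employed).
Unemployed = 113.42 thousand.
Labor force = 2,126.80 + 113.42 = 2,240.22 thousand.
Not in labor force = 129.11 + 134.92 + 10.76 + 659.65 + 128.46 = 1,062.90 thousand (those not working and not actively searching are outside the labor force — including those who want a job but have given up searching).
Civilian working-age population = 2,240.22 + 1,062.90 = 3,303.12 thousand.
Unemployment rate = 113.42 / 2,240.22 = 5.06%.
Labor force participation rate = 2,240.22 / 3,303.12 = 67.82%.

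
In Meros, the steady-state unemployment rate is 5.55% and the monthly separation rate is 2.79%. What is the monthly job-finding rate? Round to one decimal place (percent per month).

From u* = s/(s+f): f = s·(1−u)/u.
f = 2.79 × (1 − 0.0555) / 0.0555 = 2.6352 / 0.0555 ≈ 47.5% per month.

Job-finding rate ≈ 47.5% per month.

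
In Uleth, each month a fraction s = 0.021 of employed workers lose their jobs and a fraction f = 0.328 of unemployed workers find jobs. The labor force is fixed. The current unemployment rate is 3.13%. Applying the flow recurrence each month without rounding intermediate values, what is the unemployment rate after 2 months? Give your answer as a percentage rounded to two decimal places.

With a fixed labor force, u_{t+1} = u_t + s·(1−u_t) − f·u_t = u_t·(1−s−f) + s.
Here 1−s−f = 0.651 and s = 0.021.
u_1 = 0.031300 × 0.651 + 0.021 = 0.041376.
u_2 = 0.041376 × 0.651 + 0.021 = 0.047936.

Unemployment rate after two months ≈ 4.79%.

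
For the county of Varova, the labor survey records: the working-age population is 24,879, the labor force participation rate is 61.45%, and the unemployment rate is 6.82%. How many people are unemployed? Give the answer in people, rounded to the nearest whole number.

Labor force = 0.6145 × 24,879 = 15,288.
Unemployed = 0.0682 × 15,288 ≈ 1,043.

About 1,043 are unemployed.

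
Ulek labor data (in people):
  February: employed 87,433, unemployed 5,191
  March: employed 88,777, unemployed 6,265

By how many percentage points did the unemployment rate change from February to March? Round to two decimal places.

February: labor force = 87,433 + 5,191 = 92,624; u = 5,191/92,624 = 5.60%.
March: labor force = 88,777 + 6,265 = 95,042; u = 6,265/95,042 = 6.59%.
Change = 6.59% − 5.60% = +0.99 pp.

The unemployment rate changed by +0.99 percentage points.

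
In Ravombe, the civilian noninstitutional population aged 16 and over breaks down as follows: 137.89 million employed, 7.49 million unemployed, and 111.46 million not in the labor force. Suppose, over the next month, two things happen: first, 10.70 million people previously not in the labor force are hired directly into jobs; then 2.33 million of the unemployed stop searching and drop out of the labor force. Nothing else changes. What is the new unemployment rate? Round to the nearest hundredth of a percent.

Initially, labor force = 137.89 + 7.49 = 145.38 million, so u = 7.49/145.38 = 5.15%.
After the first change, employed and labor force both rise by 10.70; unemployed unchanged → E = 148.59, U = 7.49, labor force = 156.08 million.
After the second change, unemployed and labor force both fall by 2.33 → E = 148.59, U = 5.16, labor force = 153.75 million.
New unemployment rate = 5.16 / 153.75 = 3.36%.

New unemployment rate ≈ 3.36%.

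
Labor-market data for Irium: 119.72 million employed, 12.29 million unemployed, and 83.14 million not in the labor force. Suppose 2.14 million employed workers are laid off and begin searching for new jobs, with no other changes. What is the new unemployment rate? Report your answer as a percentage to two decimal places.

Initially, labor force = 119.72 + 12.29 = 132.01 million, so u = 12.29/132.01 = 9.31%.
After the change, employed falls and unemployed rises by 2.14; labor force unchanged → E = 117.58, U = 14.43, labor force = 132.01 million.
New unemployment rate = 14.43 / 132.01 = 10.93%.

New unemployment rate ≈ 10.93%.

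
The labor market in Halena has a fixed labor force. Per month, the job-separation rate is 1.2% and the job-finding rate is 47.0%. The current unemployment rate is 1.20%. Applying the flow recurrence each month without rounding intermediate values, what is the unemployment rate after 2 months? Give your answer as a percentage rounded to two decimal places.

With a fixed labor force, u_{t+1} = u_t + s·(1−u_t) − f·u_t = u_t·(1−s−f) + s.
Here 1−s−f = 0.518 and s = 0.012.
u_1 = 0.012000 × 0.518 + 0.012 = 0.018216.
u_2 = 0.018216 × 0.518 + 0.012 = 0.021436.

Unemployment rate after two months ≈ 2.14%.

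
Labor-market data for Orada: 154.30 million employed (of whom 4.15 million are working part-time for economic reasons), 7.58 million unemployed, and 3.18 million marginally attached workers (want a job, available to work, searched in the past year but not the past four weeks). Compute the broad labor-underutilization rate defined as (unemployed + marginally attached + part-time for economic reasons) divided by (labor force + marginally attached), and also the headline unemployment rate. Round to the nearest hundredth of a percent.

Broad underutilization rate ≈ 9.03%; headline unemployment rate ≈ 4.68%.

Labor force = 154.30 + 7.58 = 161.88 million.
Numerator = 7.58 + 3.18 + 4.15 = 14.91 million.
Denominator = 161.88 + 3.18 = 165.06 million.
Broad rate = 14.91 / 165.06 = 9.03%.
Headline unemployment rate = 7.58 / 161.88 = 4.68%.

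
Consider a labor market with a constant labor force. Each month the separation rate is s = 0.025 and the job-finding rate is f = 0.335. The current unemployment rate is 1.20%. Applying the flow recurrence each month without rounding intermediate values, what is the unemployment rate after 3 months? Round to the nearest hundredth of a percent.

With a fixed labor force, u_{t+1} = u_t + s·(1−u_t) − f·u_t = u_t·(1−s−f) + s.
Here 1−s−f = 0.640 and s = 0.025.
u_1 = 0.012000 × 0.640 + 0.025 = 0.032680.
u_2 = 0.032680 × 0.640 + 0.025 = 0.045915.
u_3 = 0.045915 × 0.640 + 0.025 = 0.054386.

Unemployment rate after three months ≈ 5.44%.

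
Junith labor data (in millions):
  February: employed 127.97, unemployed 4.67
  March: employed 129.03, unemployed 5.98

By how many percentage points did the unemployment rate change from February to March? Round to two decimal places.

February: labor force = 127.97 + 4.67 = 132.64; u = 4.67/132.64 = 3.52%.
March: labor force = 129.03 + 5.98 = 135.01; u = 5.98/135.01 = 4.43%.
Change = 4.43% − 3.52% = +0.91 pp.

The unemployment rate changed by +0.91 percentage points.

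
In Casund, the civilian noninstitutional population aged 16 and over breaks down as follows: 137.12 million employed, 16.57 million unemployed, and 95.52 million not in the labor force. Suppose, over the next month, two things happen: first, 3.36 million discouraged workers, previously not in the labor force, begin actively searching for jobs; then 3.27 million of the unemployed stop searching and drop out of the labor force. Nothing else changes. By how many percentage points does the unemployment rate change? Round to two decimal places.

The unemployment rate changes by +0.05 percentage points.

Initially, labor force = 137.12 + 16.57 = 153.69 million, so u = 16.57/153.69 = 10.78%.
After the first change, unemployed and labor force both rise by 3.36 → E = 137.12, U = 19.93, labor force = 157.05 million.
After the second change, unemployed and labor force both fall by 3.27 → E = 137.12, U = 16.66, labor force = 153.78 million.
New unemployment rate = 16.66 / 153.78 = 10.83%.
Change = 10.83% − 10.78% = +0.05 percentage points.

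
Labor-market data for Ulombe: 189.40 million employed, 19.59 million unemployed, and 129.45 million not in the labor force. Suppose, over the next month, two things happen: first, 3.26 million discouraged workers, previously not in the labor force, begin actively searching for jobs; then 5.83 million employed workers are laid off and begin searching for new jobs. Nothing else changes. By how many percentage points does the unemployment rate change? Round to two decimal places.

The unemployment rate changes by +4.14 percentage points.

Initially, labor force = 189.40 + 19.59 = 208.99 million, so u = 19.59/208.99 = 9.37%.
After the first change, unemployed and labor force both rise by 3.26 → E = 189.40, U = 22.85, labor force = 212.25 million.
After the second change, employed falls and unemployed rises by 5.83; labor force unchanged → E = 183.57, U = 28.68, labor force = 212.25 million.
New unemployment rate = 28.68 / 212.25 = 13.51%.
Change = 13.51% − 9.37% = +4.14 percentage points.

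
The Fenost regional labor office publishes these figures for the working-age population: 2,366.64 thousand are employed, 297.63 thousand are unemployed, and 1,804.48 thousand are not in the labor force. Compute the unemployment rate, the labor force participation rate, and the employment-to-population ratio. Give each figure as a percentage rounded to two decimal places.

Labor force = employed + unemployed = 2,366.64 + 297.63 = 2,664.27 thousand.
Working-age population = 2,664.27 + 1,804.48 = 4,468.75 thousand.
Unemployment rate = 297.63 / 2,664.27 = 11.17%.
Labor force participation rate = 2,664.27 / 4,468.75 = 59.62%.
Employment-population ratio = 2,366.64 / 4,468.75 = 52.96%.

Unemployment rate ≈ 11.17%; labor force participation rate ≈ 59.62%; employment-population ratio ≈ 52.96%.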